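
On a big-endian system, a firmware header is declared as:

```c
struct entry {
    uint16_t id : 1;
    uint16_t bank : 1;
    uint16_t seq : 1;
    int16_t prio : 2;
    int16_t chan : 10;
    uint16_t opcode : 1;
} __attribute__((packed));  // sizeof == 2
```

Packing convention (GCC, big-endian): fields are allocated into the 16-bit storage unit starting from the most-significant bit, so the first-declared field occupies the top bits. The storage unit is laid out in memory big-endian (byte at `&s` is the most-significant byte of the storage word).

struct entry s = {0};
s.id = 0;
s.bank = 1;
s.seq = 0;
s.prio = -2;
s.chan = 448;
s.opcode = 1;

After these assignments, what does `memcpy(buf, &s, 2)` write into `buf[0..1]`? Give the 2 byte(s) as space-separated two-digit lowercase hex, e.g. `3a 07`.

[15+:1] id=0 & 0x1 = 0x0; word=0x0000
[14+:1] bank=1 & 0x1 = 0x1; word=0x4000
[13+:1] seq=0 & 0x1 = 0x0; word=0x4000
[11+:2] prio=-2 & 0x3 = 0x2; word=0x5000
[1+:10] chan=448 & 0x3ff = 0x1c0; word=0x5380
[0+:1] opcode=1 & 0x1 = 0x1; word=0x5381
word = 0x5381 → big-endian bytes:
  [0]=0x53  [1]=0x81

53 81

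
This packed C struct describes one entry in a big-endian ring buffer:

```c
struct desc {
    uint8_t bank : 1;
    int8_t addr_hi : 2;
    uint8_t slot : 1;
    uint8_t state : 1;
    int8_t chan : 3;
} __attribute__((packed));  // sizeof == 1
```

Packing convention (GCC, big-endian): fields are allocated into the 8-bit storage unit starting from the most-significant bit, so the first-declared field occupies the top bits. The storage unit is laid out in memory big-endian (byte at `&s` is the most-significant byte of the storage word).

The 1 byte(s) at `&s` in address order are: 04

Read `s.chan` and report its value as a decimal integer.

-4

[0]=0x04 (big-endian) → word 0x04
bank:1 @ bit 7 → (0x04>>7)&0x1 = 0x0
addr_hi:2 @ bit 5 → (0x04>>5)&0x3 = 0x0
slot:1 @ bit 4 → (0x04>>4)&0x1 = 0x0
state:1 @ bit 3 → (0x04>>3)&0x1 = 0x0
chan:3 @ bit 0 → (0x04>>0)&0x7 = 0x4  ←
chan signed 3b, MSB=1: 4 - 8 = -4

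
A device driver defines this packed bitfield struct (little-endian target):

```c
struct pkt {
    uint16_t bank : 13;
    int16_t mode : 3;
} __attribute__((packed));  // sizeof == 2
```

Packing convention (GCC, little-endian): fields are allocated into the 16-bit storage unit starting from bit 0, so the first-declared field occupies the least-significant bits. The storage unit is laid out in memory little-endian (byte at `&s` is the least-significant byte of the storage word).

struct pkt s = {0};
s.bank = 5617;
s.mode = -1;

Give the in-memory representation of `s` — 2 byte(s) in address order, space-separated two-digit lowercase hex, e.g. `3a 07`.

[0+:13] bank=5617 & 0x1fff = 0x15f1; word=0x15f1
[13+:3] mode=-1 & 0x7 = 0x7; word=0xf5f1
word = 0xf5f1 → little-endian bytes:
  [0]=0xf1  [1]=0xf5

f1 f5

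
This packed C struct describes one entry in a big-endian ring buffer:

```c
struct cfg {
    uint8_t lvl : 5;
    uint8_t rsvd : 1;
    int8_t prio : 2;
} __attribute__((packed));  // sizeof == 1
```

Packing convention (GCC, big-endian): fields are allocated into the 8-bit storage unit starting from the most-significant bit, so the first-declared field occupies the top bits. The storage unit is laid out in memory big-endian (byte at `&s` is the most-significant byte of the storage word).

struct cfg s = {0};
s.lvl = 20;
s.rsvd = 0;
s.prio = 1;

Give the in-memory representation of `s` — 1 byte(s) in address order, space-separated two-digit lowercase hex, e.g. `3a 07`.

[3+:5] lvl=20 & 0x1f = 0x14; word=0xa0
[2+:1] rsvd=0 & 0x1 = 0x0; word=0xa0
[0+:2] prio=1 & 0x3 = 0x1; word=0xa1
word = 0xa1 → big-endian bytes:
  [0]=0xa1

a1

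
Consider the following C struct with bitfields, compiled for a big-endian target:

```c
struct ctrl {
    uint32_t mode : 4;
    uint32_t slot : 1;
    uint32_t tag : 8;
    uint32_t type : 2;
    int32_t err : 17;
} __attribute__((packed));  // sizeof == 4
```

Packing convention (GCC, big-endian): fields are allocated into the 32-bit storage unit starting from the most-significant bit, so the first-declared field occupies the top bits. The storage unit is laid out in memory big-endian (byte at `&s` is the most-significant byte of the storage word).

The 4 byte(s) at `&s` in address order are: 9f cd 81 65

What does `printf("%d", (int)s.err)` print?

-32411

[0]=0x9f [1]=0xcd [2]=0x81 [3]=0x65 (big-endian) → word 0x9fcd8165
mode [28+:4] = (word>>28) & 0xf = 9
slot [27+:1] = (word>>27) & 0x1 = 1
tag [19+:8] = (word>>19) & 0xff = 249
type [17+:2] = (word>>17) & 0x3 = 2
err [0+:17] = (word>>0) & 0x1ffff = 98661  ←
err signed 17b, MSB=1: 98661 - 131072 = -32411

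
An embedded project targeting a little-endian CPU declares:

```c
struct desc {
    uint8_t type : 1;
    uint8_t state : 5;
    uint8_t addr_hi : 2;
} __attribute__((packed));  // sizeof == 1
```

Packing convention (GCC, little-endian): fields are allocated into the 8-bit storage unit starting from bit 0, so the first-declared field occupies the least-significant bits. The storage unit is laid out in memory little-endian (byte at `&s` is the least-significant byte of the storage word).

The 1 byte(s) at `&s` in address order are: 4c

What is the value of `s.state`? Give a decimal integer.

6

[0]=0x4c (little-endian) → word 0x4c
type:1 @ bit 0 → (0x4c>>0)&0x1 = 0x0
state:5 @ bit 1 → (0x4c>>1)&0x1f = 0x6  ←
addr_hi:2 @ bit 6 → (0x4c>>6)&0x3 = 0x1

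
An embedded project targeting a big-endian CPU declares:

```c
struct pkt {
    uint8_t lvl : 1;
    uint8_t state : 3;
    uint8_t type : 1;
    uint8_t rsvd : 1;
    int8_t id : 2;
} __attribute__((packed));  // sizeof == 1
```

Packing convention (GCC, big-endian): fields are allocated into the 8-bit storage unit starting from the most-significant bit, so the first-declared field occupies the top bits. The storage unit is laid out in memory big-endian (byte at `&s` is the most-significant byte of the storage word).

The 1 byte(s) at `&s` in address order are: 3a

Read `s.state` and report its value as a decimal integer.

[0]=0x3a (big-endian) → word 0x3a
lvl:1 @ bit 7 → (0x3a>>7)&0x1 = 0x0
state:3 @ bit 4 → (0x3a>>4)&0x7 = 0x3  ←
type:1 @ bit 3 → (0x3a>>3)&0x1 = 0x1
rsvd:1 @ bit 2 → (0x3a>>2)&0x1 = 0x0
id:2 @ bit 0 → (0x3a>>0)&0x3 = 0x2

3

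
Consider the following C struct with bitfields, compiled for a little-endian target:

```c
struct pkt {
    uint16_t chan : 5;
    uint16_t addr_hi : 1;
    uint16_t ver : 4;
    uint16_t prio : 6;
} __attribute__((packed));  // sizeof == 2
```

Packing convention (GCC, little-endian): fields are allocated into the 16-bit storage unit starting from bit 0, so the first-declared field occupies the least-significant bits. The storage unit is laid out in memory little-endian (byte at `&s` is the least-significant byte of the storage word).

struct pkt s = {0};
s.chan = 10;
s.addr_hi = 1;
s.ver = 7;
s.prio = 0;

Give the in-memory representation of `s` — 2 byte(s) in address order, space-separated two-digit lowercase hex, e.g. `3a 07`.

ea 01

chan:5 = 10 → 0xa << 0 → word 0x000a
addr_hi:1 = 1 → 0x1 << 5 → word 0x002a
ver:4 = 7 → 0x7 << 6 → word 0x01ea
prio:6 = 0 → 0x0 << 10 → word 0x01ea
word = 0x01ea → little-endian bytes:
  [0]=0xea  [1]=0x01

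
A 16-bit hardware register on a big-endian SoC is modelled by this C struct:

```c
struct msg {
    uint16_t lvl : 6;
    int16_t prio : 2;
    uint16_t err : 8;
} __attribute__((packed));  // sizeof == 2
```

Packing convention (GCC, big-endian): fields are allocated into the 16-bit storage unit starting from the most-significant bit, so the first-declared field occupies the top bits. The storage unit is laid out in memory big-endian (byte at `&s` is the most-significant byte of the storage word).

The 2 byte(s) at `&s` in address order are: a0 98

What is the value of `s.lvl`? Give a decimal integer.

40

[0]=0xa0 [1]=0x98 (big-endian) → word 0xa098
lvl:6 @ bit 10 → (0xa098>>10)&0x3f = 0x28  ←
prio:2 @ bit 8 → (0xa098>>8)&0x3 = 0x0
err:8 @ bit 0 → (0xa098>>0)&0xff = 0x98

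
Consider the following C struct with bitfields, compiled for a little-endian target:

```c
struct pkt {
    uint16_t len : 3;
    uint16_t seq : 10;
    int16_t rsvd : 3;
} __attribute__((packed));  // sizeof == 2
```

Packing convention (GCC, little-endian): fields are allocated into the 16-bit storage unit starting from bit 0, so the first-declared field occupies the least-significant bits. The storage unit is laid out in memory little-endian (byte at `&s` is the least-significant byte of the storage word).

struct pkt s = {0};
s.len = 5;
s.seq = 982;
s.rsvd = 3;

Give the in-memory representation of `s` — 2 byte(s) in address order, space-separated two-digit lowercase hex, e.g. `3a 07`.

[0+:3] len=5 & 0x7 = 0x5; word=0x0005
[3+:10] seq=982 & 0x3ff = 0x3d6; word=0x1eb5
[13+:3] rsvd=3 & 0x7 = 0x3; word=0x7eb5
word = 0x7eb5 → little-endian bytes:
  [0]=0xb5  [1]=0x7e

b5 7e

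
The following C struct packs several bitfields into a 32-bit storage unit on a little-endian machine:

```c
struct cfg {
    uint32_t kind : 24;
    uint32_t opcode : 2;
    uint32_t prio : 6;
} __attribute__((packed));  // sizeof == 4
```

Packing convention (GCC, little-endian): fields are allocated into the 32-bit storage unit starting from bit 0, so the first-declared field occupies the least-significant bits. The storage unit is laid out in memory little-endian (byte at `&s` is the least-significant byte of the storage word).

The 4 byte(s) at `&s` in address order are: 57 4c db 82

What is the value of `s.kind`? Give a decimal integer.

14371927

[0]=0x57 [1]=0x4c [2]=0xdb [3]=0x82 (little-endian) → word 0x82db4c57
kind [0+:24] = (word>>0) & 0xffffff = 14371927  ←
opcode [24+:2] = (word>>24) & 0x3 = 2
prio [26+:6] = (word>>26) & 0x3f = 32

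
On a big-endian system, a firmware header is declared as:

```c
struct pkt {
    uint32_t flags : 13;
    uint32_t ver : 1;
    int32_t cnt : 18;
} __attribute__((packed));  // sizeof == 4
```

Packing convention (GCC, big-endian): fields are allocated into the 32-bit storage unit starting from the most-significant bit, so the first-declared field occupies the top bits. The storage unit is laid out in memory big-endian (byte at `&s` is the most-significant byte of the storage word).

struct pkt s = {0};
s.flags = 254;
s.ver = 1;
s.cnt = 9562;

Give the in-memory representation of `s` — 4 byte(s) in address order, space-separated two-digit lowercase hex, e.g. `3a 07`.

flags (13b) val=254 bits=0xfe at bit 19: 0x07f00000
ver (1b) val=1 bits=0x1 at bit 18: 0x07f40000
cnt (18b) val=9562 bits=0x255a at bit 0: 0x07f4255a
word = 0x07f4255a → big-endian bytes:
  [0]=0x07  [1]=0xf4  [2]=0x25  [3]=0x5a

07 f4 25 5a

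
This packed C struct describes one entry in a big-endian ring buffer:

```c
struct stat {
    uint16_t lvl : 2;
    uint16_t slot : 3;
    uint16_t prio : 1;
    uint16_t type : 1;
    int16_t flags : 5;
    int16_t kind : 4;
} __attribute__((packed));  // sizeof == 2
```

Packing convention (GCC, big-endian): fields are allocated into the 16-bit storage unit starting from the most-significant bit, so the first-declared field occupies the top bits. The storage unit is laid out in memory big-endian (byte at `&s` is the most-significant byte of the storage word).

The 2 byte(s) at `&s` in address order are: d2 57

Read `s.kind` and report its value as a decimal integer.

7

[0]=0xd2 [1]=0x57 (big-endian) → word 0xd257
lvl:2 @ bit 14 → (0xd257>>14)&0x3 = 0x3
slot:3 @ bit 11 → (0xd257>>11)&0x7 = 0x2
prio:1 @ bit 10 → (0xd257>>10)&0x1 = 0x0
type:1 @ bit 9 → (0xd257>>9)&0x1 = 0x1
flags:5 @ bit 4 → (0xd257>>4)&0x1f = 0x5
kind:4 @ bit 0 → (0xd257>>0)&0xf = 0x7  ←
kind signed 4b, MSB=0: value = 7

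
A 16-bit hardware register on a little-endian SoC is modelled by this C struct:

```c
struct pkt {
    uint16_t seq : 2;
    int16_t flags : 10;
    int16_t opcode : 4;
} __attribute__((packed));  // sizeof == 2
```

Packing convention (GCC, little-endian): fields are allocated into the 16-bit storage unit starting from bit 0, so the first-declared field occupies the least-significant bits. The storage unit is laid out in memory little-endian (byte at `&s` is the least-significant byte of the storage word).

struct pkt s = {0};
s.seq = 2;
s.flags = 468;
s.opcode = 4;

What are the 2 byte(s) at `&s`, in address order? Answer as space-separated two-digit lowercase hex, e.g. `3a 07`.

52 47

seq (2b) val=2 bits=0x2 at bit 0: 0x0002
flags (10b) val=468 bits=0x1d4 at bit 2: 0x0752
opcode (4b) val=4 bits=0x4 at bit 12: 0x4752
word = 0x4752 → little-endian bytes:
  [0]=0x52  [1]=0x47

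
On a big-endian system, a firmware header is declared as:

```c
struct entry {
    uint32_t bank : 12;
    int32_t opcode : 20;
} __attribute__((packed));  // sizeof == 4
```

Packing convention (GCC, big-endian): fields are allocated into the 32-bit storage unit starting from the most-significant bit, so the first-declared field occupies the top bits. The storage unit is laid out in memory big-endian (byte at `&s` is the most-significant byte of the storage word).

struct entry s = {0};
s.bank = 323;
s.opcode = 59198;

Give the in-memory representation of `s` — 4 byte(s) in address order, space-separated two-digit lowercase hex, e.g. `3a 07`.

14 30 e7 3e

bank:12 = 323 → 0x143 << 20 → word 0x14300000
opcode:20 = 59198 → 0xe73e << 0 → word 0x1430e73e
word = 0x1430e73e → big-endian bytes:
  [0]=0x14  [1]=0x30  [2]=0xe7  [3]=0x3e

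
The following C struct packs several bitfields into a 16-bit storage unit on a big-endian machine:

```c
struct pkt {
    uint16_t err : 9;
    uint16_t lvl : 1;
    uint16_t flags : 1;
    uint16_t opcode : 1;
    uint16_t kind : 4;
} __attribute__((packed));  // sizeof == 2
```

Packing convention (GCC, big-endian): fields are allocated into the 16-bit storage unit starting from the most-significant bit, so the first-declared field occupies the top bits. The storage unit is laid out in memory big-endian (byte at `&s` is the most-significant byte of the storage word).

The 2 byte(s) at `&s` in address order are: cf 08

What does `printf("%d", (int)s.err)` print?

[0]=0xcf [1]=0x08 (big-endian) → word 0xcf08
err [7+:9] = (word>>7) & 0x1ff = 414  ←
lvl [6+:1] = (word>>6) & 0x1 = 0
flags [5+:1] = (word>>5) & 0x1 = 0
opcode [4+:1] = (word>>4) & 0x1 = 0
kind [0+:4] = (word>>0) & 0xf = 8

414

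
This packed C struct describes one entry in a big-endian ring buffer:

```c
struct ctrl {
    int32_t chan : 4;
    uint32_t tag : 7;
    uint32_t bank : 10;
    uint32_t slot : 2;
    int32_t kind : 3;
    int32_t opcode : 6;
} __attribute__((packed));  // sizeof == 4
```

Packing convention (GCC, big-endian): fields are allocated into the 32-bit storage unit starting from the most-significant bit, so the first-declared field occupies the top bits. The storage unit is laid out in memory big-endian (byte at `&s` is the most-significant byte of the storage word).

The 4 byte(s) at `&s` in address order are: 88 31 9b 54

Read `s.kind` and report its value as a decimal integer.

-3

[0]=0x88 [1]=0x31 [2]=0x9b [3]=0x54 (big-endian) → word 0x88319b54
chan [28+:4] = (word>>28) & 0xf = 8
tag [21+:7] = (word>>21) & 0x7f = 65
bank [11+:10] = (word>>11) & 0x3ff = 563
slot [9+:2] = (word>>9) & 0x3 = 1
kind [6+:3] = (word>>6) & 0x7 = 5  ←
opcode [0+:6] = (word>>0) & 0x3f = 20
kind signed 3b, MSB=1: 5 - 8 = -3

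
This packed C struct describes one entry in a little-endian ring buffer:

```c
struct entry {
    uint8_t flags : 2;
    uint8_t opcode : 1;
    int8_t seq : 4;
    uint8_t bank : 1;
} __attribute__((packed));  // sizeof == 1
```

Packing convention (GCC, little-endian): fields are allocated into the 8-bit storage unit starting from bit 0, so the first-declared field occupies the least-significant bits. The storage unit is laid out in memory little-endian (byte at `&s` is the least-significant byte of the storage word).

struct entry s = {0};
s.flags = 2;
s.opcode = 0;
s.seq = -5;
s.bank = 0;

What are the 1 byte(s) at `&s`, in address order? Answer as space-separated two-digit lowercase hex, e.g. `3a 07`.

flags:2 = 2 → 0x2 << 0 → word 0x02
opcode:1 = 0 → 0x0 << 2 → word 0x02
seq:4 = -5 → 0xb << 3 → word 0x5a
bank:1 = 0 → 0x0 << 7 → word 0x5a
word = 0x5a → little-endian bytes:
  [0]=0x5a

5a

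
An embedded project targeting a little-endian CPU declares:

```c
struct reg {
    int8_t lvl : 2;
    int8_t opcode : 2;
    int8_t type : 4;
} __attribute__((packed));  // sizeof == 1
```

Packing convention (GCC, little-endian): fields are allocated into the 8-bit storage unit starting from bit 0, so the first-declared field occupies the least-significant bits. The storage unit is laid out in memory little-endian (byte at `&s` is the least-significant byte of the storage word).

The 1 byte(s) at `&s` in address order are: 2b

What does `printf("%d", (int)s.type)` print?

2

[0]=0x2b (little-endian) → word 0x2b
lvl:2 @ bit 0 → (0x2b>>0)&0x3 = 0x3
opcode:2 @ bit 2 → (0x2b>>2)&0x3 = 0x2
type:4 @ bit 4 → (0x2b>>4)&0xf = 0x2  ←
type signed 4b, MSB=0: value = 2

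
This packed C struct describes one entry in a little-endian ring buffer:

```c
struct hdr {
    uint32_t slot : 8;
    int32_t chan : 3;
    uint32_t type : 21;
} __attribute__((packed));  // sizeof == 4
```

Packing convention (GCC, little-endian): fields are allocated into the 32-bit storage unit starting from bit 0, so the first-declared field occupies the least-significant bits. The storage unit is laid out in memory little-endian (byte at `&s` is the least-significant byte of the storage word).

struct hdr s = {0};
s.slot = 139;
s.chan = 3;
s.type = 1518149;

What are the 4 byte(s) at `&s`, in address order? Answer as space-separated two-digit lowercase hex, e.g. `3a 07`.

[0+:8] slot=139 & 0xff = 0x8b; word=0x0000008b
[8+:3] chan=3 & 0x7 = 0x3; word=0x0000038b
[11+:21] type=1518149 & 0x1fffff = 0x172a45; word=0xb9522b8b
word = 0xb9522b8b → little-endian bytes:
  [0]=0x8b  [1]=0x2b  [2]=0x52  [3]=0xb9

8b 2b 52 b9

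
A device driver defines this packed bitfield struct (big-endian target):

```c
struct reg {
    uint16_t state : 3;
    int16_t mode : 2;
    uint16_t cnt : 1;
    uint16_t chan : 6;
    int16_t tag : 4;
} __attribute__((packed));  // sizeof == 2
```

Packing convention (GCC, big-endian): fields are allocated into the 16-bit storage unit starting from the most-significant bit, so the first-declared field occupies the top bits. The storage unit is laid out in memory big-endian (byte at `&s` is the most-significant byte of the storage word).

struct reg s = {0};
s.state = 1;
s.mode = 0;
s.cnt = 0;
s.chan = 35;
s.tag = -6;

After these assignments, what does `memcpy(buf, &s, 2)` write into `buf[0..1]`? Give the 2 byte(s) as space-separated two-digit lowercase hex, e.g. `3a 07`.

state (3b) val=1 bits=0x1 at bit 13: 0x2000
mode (2b) val=0 bits=0x0 at bit 11: 0x2000
cnt (1b) val=0 bits=0x0 at bit 10: 0x2000
chan (6b) val=35 bits=0x23 at bit 4: 0x2230
tag (4b) val=-6 bits=0xa at bit 0: 0x223a
word = 0x223a → big-endian bytes:
  [0]=0x22  [1]=0x3a

22 3a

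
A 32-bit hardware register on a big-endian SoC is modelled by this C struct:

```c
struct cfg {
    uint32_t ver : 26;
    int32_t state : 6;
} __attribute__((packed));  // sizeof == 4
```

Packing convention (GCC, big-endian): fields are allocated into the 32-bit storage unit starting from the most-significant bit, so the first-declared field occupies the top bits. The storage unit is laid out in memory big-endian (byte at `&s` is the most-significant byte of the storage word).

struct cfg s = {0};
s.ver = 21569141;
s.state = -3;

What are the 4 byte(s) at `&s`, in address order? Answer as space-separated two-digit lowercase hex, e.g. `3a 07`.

52 47 9d 7d

ver:26 = 21569141 → 0x1491e75 << 6 → word 0x52479d40
state:6 = -3 → 0x3d << 0 → word 0x52479d7d
word = 0x52479d7d → big-endian bytes:
  [0]=0x52  [1]=0x47  [2]=0x9d  [3]=0x7d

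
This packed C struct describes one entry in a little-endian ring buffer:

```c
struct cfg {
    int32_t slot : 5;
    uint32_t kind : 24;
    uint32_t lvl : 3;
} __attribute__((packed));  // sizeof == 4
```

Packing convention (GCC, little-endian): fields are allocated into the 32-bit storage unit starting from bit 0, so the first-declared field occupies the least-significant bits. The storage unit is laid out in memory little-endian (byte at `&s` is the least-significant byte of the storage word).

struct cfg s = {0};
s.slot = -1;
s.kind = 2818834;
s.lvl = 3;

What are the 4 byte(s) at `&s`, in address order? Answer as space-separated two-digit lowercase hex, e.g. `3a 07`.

slot (5b) val=-1 bits=0x1f at bit 0: 0x0000001f
kind (24b) val=2818834 bits=0x2b0312 at bit 5: 0x0560625f
lvl (3b) val=3 bits=0x3 at bit 29: 0x6560625f
word = 0x6560625f → little-endian bytes:
  [0]=0x5f  [1]=0x62  [2]=0x60  [3]=0x65

5f 62 60 65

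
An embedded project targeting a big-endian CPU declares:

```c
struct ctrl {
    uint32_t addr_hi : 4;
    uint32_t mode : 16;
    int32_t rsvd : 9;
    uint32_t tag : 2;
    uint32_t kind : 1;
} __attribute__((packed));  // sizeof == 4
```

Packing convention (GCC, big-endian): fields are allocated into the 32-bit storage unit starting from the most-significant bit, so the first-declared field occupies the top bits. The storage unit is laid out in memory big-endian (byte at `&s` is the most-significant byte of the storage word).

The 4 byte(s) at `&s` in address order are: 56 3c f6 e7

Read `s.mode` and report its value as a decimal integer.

25551

[0]=0x56 [1]=0x3c [2]=0xf6 [3]=0xe7 (big-endian) → word 0x563cf6e7
addr_hi:4 @ bit 28 → (0x563cf6e7>>28)&0xf = 0x5
mode:16 @ bit 12 → (0x563cf6e7>>12)&0xffff = 0x63cf  ←
rsvd:9 @ bit 3 → (0x563cf6e7>>3)&0x1ff = 0xdc
tag:2 @ bit 1 → (0x563cf6e7>>1)&0x3 = 0x3
kind:1 @ bit 0 → (0x563cf6e7>>0)&0x1 = 0x1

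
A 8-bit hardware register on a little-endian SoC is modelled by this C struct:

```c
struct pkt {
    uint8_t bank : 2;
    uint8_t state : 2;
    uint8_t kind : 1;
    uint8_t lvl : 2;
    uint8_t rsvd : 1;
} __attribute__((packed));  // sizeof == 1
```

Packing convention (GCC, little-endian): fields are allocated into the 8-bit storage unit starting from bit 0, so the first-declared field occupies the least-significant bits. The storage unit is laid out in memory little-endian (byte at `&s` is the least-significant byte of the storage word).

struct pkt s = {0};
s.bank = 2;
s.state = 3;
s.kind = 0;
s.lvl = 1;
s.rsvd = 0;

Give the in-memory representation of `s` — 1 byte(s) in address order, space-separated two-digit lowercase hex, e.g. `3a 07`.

2e

[0+:2] bank=2 & 0x3 = 0x2; word=0x02
[2+:2] state=3 & 0x3 = 0x3; word=0x0e
[4+:1] kind=0 & 0x1 = 0x0; word=0x0e
[5+:2] lvl=1 & 0x3 = 0x1; word=0x2e
[7+:1] rsvd=0 & 0x1 = 0x0; word=0x2e
word = 0x2e → little-endian bytes:
  [0]=0x2e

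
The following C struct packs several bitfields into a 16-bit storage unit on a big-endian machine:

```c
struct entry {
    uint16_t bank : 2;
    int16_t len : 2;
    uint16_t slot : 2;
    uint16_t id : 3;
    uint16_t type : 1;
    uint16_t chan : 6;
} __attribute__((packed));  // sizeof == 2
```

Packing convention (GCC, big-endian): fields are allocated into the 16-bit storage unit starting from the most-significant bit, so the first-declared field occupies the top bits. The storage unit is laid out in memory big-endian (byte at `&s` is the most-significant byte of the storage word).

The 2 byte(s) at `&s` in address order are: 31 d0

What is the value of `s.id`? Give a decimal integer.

3

[0]=0x31 [1]=0xd0 (big-endian) → word 0x31d0
bank:2 @ bit 14 → (0x31d0>>14)&0x3 = 0x0
len:2 @ bit 12 → (0x31d0>>12)&0x3 = 0x3
slot:2 @ bit 10 → (0x31d0>>10)&0x3 = 0x0
id:3 @ bit 7 → (0x31d0>>7)&0x7 = 0x3  ←
type:1 @ bit 6 → (0x31d0>>6)&0x1 = 0x1
chan:6 @ bit 0 → (0x31d0>>0)&0x3f = 0x10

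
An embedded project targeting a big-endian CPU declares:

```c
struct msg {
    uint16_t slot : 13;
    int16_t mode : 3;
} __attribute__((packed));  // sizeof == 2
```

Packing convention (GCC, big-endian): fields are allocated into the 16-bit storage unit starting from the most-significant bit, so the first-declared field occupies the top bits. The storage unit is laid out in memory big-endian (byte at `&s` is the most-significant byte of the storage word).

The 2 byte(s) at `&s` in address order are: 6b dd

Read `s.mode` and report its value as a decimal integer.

[0]=0x6b [1]=0xdd (big-endian) → word 0x6bdd
slot [3+:13] = (word>>3) & 0x1fff = 3451
mode [0+:3] = (word>>0) & 0x7 = 5  ←
mode signed 3b, MSB=1: 5 - 8 = -3

-3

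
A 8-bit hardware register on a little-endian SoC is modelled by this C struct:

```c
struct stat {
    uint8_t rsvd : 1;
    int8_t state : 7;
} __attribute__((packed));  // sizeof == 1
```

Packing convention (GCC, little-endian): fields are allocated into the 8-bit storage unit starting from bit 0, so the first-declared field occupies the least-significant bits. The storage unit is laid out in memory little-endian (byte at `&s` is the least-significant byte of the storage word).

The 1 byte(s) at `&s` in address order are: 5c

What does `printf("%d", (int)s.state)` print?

[0]=0x5c (little-endian) → word 0x5c
rsvd [0+:1] = (word>>0) & 0x1 = 0
state [1+:7] = (word>>1) & 0x7f = 46  ←
state signed 7b, MSB=0: value = 46

46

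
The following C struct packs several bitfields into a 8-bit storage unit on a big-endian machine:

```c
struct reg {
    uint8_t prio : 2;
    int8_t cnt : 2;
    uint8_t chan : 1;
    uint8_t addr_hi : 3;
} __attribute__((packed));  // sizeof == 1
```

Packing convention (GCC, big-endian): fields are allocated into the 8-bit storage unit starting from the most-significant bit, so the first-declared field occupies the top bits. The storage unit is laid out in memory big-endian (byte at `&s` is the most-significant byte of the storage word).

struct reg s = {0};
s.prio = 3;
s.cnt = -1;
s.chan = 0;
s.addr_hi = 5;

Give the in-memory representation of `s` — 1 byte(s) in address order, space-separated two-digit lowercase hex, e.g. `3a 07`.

prio (2b) val=3 bits=0x3 at bit 6: 0xc0
cnt (2b) val=-1 bits=0x3 at bit 4: 0xf0
chan (1b) val=0 bits=0x0 at bit 3: 0xf0
addr_hi (3b) val=5 bits=0x5 at bit 0: 0xf5
word = 0xf5 → big-endian bytes:
  [0]=0xf5

f5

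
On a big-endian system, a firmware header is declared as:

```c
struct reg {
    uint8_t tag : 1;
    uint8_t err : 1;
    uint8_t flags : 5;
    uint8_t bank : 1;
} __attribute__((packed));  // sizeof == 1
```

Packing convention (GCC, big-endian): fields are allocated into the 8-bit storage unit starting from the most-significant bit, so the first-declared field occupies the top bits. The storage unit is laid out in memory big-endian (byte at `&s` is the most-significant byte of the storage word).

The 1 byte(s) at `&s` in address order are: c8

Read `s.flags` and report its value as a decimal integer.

[0]=0xc8 (big-endian) → word 0xc8
tag:1 @ bit 7 → (0xc8>>7)&0x1 = 0x1
err:1 @ bit 6 → (0xc8>>6)&0x1 = 0x1
flags:5 @ bit 1 → (0xc8>>1)&0x1f = 0x4  ←
bank:1 @ bit 0 → (0xc8>>0)&0x1 = 0x0

4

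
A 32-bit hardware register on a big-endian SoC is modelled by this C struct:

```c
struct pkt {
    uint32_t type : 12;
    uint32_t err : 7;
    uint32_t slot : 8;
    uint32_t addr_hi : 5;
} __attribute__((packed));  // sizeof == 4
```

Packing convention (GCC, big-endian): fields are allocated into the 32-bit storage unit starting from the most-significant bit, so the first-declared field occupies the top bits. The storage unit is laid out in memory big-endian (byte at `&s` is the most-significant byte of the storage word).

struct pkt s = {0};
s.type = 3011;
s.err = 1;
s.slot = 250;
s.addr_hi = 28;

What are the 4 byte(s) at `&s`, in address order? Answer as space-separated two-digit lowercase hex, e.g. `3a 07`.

type (12b) val=3011 bits=0xbc3 at bit 20: 0xbc300000
err (7b) val=1 bits=0x1 at bit 13: 0xbc302000
slot (8b) val=250 bits=0xfa at bit 5: 0xbc303f40
addr_hi (5b) val=28 bits=0x1c at bit 0: 0xbc303f5c
word = 0xbc303f5c → big-endian bytes:
  [0]=0xbc  [1]=0x30  [2]=0x3f  [3]=0x5c

bc 30 3f 5c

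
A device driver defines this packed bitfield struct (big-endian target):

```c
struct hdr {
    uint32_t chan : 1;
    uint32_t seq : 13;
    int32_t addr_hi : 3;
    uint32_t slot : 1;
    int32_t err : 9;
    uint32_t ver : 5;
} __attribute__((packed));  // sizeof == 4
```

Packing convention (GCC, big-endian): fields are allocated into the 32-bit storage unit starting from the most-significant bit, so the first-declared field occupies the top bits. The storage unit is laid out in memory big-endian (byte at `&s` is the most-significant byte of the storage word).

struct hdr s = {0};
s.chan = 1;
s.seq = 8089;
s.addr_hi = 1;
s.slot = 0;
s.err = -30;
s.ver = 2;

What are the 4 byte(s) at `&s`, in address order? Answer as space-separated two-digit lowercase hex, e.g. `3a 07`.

chan (1b) val=1 bits=0x1 at bit 31: 0x80000000
seq (13b) val=8089 bits=0x1f99 at bit 18: 0xfe640000
addr_hi (3b) val=1 bits=0x1 at bit 15: 0xfe648000
slot (1b) val=0 bits=0x0 at bit 14: 0xfe648000
err (9b) val=-30 bits=0x1e2 at bit 5: 0xfe64bc40
ver (5b) val=2 bits=0x2 at bit 0: 0xfe64bc42
word = 0xfe64bc42 → big-endian bytes:
  [0]=0xfe  [1]=0x64  [2]=0xbc  [3]=0x42

fe 64 bc 42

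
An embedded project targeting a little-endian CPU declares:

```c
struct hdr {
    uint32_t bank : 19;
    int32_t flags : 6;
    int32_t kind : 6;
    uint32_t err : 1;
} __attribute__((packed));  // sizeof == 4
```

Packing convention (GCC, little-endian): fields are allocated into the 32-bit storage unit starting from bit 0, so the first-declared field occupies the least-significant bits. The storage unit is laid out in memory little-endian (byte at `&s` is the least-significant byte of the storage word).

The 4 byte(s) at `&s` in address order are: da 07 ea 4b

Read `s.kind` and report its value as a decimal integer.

-27

[0]=0xda [1]=0x07 [2]=0xea [3]=0x4b (little-endian) → word 0x4bea07da
bank [0+:19] = (word>>0) & 0x7ffff = 133082
flags [19+:6] = (word>>19) & 0x3f = 61
kind [25+:6] = (word>>25) & 0x3f = 37  ←
err [31+:1] = (word>>31) & 0x1 = 0
kind signed 6b, MSB=1: 37 - 64 = -27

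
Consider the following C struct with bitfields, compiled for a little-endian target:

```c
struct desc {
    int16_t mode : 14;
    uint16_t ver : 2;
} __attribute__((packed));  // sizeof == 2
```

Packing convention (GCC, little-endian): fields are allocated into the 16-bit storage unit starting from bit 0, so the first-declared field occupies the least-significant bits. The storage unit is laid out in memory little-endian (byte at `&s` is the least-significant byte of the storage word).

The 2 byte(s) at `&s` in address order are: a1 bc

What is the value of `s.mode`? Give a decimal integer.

[0]=0xa1 [1]=0xbc (little-endian) → word 0xbca1
mode [0+:14] = (word>>0) & 0x3fff = 15521  ←
ver [14+:2] = (word>>14) & 0x3 = 2
mode signed 14b, MSB=1: 15521 - 16384 = -863

-863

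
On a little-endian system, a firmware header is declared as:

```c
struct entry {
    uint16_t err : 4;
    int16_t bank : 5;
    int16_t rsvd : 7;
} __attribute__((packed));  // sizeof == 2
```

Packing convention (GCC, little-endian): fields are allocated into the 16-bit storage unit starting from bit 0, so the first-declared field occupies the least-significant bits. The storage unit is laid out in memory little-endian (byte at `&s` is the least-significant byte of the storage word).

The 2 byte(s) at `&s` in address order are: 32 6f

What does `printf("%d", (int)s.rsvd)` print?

55

[0]=0x32 [1]=0x6f (little-endian) → word 0x6f32
err [0+:4] = (word>>0) & 0xf = 2
bank [4+:5] = (word>>4) & 0x1f = 19
rsvd [9+:7] = (word>>9) & 0x7f = 55  ←
rsvd signed 7b, MSB=0: value = 55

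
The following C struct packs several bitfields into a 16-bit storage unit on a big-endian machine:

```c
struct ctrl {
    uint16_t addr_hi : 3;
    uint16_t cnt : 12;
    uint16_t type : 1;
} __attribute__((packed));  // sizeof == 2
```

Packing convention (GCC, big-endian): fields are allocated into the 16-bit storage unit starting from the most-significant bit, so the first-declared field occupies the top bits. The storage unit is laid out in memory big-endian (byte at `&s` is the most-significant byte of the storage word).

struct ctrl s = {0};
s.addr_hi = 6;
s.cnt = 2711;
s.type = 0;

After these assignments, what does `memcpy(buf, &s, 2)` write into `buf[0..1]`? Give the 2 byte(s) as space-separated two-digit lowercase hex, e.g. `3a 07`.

addr_hi (3b) val=6 bits=0x6 at bit 13: 0xc000
cnt (12b) val=2711 bits=0xa97 at bit 1: 0xd52e
type (1b) val=0 bits=0x0 at bit 0: 0xd52e
word = 0xd52e → big-endian bytes:
  [0]=0xd5  [1]=0x2e

d5 2e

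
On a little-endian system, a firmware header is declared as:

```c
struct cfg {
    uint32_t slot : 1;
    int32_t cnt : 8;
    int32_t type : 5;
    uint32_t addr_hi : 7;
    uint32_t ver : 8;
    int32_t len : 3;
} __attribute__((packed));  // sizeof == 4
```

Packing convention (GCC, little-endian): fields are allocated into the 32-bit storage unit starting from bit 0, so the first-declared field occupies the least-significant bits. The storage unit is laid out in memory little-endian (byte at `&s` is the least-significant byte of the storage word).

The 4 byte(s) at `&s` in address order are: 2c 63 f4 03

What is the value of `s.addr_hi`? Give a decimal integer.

[0]=0x2c [1]=0x63 [2]=0xf4 [3]=0x03 (little-endian) → word 0x03f4632c
slot [0+:1] = (word>>0) & 0x1 = 0
cnt [1+:8] = (word>>1) & 0xff = 150
type [9+:5] = (word>>9) & 0x1f = 17
addr_hi [14+:7] = (word>>14) & 0x7f = 81  ←
ver [21+:8] = (word>>21) & 0xff = 31
len [29+:3] = (word>>29) & 0x7 = 0

81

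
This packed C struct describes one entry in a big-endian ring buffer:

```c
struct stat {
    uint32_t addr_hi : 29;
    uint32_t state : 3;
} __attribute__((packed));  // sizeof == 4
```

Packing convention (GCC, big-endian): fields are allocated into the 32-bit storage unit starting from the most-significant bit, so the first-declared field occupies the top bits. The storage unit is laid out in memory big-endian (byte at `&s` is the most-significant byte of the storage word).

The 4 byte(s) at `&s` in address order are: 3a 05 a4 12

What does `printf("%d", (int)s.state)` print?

2

[0]=0x3a [1]=0x05 [2]=0xa4 [3]=0x12 (big-endian) → word 0x3a05a412
addr_hi [3+:29] = (word>>3) & 0x1fffffff = 121681026
state [0+:3] = (word>>0) & 0x7 = 2  ←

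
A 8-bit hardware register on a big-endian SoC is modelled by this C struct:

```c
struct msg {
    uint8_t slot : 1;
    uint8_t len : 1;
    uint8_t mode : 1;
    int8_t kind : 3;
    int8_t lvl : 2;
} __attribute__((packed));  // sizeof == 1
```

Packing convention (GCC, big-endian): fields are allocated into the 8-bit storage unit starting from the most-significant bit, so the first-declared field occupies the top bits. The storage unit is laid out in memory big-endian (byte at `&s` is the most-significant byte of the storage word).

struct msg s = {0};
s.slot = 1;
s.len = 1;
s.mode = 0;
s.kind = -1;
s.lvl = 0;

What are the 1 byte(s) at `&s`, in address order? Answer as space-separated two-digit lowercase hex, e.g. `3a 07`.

slot:1 = 1 → 0x1 << 7 → word 0x80
len:1 = 1 → 0x1 << 6 → word 0xc0
mode:1 = 0 → 0x0 << 5 → word 0xc0
kind:3 = -1 → 0x7 << 2 → word 0xdc
lvl:2 = 0 → 0x0 << 0 → word 0xdc
word = 0xdc → big-endian bytes:
  [0]=0xdc

dc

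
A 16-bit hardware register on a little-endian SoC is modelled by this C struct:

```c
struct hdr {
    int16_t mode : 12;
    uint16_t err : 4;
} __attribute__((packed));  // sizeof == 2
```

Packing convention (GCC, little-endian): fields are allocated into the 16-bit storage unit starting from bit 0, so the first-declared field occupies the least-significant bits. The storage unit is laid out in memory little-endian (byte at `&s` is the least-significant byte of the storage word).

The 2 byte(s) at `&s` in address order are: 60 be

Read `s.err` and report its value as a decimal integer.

[0]=0x60 [1]=0xbe (little-endian) → word 0xbe60
mode:12 @ bit 0 → (0xbe60>>0)&0xfff = 0xe60
err:4 @ bit 12 → (0xbe60>>12)&0xf = 0xb  ←

11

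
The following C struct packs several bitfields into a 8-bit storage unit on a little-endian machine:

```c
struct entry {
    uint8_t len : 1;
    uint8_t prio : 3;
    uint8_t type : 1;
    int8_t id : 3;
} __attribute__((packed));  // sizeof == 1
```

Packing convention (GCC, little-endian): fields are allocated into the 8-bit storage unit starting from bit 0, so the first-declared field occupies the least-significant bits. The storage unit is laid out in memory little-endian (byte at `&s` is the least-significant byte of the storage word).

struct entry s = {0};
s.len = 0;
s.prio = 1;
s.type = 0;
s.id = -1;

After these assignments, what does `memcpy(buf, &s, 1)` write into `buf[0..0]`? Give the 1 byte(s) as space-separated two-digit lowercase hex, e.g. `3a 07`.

e2

[0+:1] len=0 & 0x1 = 0x0; word=0x00
[1+:3] prio=1 & 0x7 = 0x1; word=0x02
[4+:1] type=0 & 0x1 = 0x0; word=0x02
[5+:3] id=-1 & 0x7 = 0x7; word=0xe2
word = 0xe2 → little-endian bytes:
  [0]=0xe2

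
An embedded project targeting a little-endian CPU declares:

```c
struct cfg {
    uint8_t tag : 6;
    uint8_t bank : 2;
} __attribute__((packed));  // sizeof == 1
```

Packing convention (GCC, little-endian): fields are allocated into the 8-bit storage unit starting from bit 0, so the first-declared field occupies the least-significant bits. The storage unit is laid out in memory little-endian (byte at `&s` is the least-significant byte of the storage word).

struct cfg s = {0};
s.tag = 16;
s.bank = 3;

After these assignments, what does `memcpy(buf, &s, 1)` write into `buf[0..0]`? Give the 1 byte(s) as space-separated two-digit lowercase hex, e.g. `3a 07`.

d0

tag:6 = 16 → 0x10 << 0 → word 0x10
bank:2 = 3 → 0x3 << 6 → word 0xd0
word = 0xd0 → little-endian bytes:
  [0]=0xd0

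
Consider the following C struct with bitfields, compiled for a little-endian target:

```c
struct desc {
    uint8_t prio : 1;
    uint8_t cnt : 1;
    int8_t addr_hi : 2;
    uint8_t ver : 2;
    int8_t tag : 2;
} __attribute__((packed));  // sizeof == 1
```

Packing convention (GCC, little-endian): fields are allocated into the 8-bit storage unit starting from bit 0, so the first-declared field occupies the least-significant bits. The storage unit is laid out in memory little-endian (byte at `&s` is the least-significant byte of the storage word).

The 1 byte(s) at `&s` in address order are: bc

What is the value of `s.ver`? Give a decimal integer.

[0]=0xbc (little-endian) → word 0xbc
prio:1 @ bit 0 → (0xbc>>0)&0x1 = 0x0
cnt:1 @ bit 1 → (0xbc>>1)&0x1 = 0x0
addr_hi:2 @ bit 2 → (0xbc>>2)&0x3 = 0x3
ver:2 @ bit 4 → (0xbc>>4)&0x3 = 0x3  ←
tag:2 @ bit 6 → (0xbc>>6)&0x3 = 0x2

3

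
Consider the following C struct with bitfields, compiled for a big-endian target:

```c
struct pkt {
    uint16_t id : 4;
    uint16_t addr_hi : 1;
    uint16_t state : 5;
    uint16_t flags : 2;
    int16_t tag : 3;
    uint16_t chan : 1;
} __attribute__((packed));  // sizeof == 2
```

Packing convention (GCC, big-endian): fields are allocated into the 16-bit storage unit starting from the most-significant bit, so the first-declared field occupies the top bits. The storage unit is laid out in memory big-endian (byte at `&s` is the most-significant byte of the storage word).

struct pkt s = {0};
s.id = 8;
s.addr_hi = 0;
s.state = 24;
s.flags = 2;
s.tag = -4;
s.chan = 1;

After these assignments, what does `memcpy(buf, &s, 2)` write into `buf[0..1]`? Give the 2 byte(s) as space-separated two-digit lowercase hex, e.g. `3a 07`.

86 29

id (4b) val=8 bits=0x8 at bit 12: 0x8000
addr_hi (1b) val=0 bits=0x0 at bit 11: 0x8000
state (5b) val=24 bits=0x18 at bit 6: 0x8600
flags (2b) val=2 bits=0x2 at bit 4: 0x8620
tag (3b) val=-4 bits=0x4 at bit 1: 0x8628
chan (1b) val=1 bits=0x1 at bit 0: 0x8629
word = 0x8629 → big-endian bytes:
  [0]=0x86  [1]=0x29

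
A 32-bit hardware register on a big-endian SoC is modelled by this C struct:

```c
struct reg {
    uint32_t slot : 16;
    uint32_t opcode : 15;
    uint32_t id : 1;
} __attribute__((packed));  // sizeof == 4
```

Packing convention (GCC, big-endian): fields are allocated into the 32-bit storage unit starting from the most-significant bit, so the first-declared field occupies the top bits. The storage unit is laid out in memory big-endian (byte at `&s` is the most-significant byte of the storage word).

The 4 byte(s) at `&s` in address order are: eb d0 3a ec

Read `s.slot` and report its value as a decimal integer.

60368

[0]=0xeb [1]=0xd0 [2]=0x3a [3]=0xec (big-endian) → word 0xebd03aec
slot:16 @ bit 16 → (0xebd03aec>>16)&0xffff = 0xebd0  ←
opcode:15 @ bit 1 → (0xebd03aec>>1)&0x7fff = 0x1d76
id:1 @ bit 0 → (0xebd03aec>>0)&0x1 = 0x0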